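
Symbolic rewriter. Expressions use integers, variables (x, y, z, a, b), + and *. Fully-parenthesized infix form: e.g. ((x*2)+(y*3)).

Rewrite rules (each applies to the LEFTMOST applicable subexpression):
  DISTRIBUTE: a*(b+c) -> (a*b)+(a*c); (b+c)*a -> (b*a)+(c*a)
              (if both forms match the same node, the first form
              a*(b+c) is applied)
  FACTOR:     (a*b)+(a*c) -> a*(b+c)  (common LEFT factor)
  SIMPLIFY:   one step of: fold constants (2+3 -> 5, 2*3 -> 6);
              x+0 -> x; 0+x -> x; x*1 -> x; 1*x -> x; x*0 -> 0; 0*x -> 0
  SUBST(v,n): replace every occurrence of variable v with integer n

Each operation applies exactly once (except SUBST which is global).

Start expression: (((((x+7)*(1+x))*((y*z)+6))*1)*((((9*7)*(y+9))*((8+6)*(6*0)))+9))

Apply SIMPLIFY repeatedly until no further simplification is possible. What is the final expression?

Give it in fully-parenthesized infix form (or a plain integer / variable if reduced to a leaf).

Answer: ((((x+7)*(1+x))*((y*z)+6))*9)

Derivation:
Start: (((((x+7)*(1+x))*((y*z)+6))*1)*((((9*7)*(y+9))*((8+6)*(6*0)))+9))
Step 1: at L: ((((x+7)*(1+x))*((y*z)+6))*1) -> (((x+7)*(1+x))*((y*z)+6)); overall: (((((x+7)*(1+x))*((y*z)+6))*1)*((((9*7)*(y+9))*((8+6)*(6*0)))+9)) -> ((((x+7)*(1+x))*((y*z)+6))*((((9*7)*(y+9))*((8+6)*(6*0)))+9))
Step 2: at RLLL: (9*7) -> 63; overall: ((((x+7)*(1+x))*((y*z)+6))*((((9*7)*(y+9))*((8+6)*(6*0)))+9)) -> ((((x+7)*(1+x))*((y*z)+6))*(((63*(y+9))*((8+6)*(6*0)))+9))
Step 3: at RLRL: (8+6) -> 14; overall: ((((x+7)*(1+x))*((y*z)+6))*(((63*(y+9))*((8+6)*(6*0)))+9)) -> ((((x+7)*(1+x))*((y*z)+6))*(((63*(y+9))*(14*(6*0)))+9))
Step 4: at RLRR: (6*0) -> 0; overall: ((((x+7)*(1+x))*((y*z)+6))*(((63*(y+9))*(14*(6*0)))+9)) -> ((((x+7)*(1+x))*((y*z)+6))*(((63*(y+9))*(14*0))+9))
Step 5: at RLR: (14*0) -> 0; overall: ((((x+7)*(1+x))*((y*z)+6))*(((63*(y+9))*(14*0))+9)) -> ((((x+7)*(1+x))*((y*z)+6))*(((63*(y+9))*0)+9))
Step 6: at RL: ((63*(y+9))*0) -> 0; overall: ((((x+7)*(1+x))*((y*z)+6))*(((63*(y+9))*0)+9)) -> ((((x+7)*(1+x))*((y*z)+6))*(0+9))
Step 7: at R: (0+9) -> 9; overall: ((((x+7)*(1+x))*((y*z)+6))*(0+9)) -> ((((x+7)*(1+x))*((y*z)+6))*9)
Fixed point: ((((x+7)*(1+x))*((y*z)+6))*9)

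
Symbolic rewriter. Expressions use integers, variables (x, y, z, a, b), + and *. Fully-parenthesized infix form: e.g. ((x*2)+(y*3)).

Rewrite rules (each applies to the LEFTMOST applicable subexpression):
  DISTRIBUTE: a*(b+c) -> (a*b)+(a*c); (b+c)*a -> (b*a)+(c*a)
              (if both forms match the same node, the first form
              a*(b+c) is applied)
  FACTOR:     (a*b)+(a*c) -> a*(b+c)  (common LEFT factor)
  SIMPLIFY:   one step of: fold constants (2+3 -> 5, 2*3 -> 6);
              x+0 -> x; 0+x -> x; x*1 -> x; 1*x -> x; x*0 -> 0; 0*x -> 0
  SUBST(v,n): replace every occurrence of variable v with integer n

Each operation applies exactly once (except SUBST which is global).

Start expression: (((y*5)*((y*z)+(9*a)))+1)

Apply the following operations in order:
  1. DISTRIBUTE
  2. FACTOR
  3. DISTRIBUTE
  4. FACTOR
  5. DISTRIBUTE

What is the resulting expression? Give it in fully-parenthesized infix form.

Start: (((y*5)*((y*z)+(9*a)))+1)
Apply DISTRIBUTE at L (target: ((y*5)*((y*z)+(9*a)))): (((y*5)*((y*z)+(9*a)))+1) -> ((((y*5)*(y*z))+((y*5)*(9*a)))+1)
Apply FACTOR at L (target: (((y*5)*(y*z))+((y*5)*(9*a)))): ((((y*5)*(y*z))+((y*5)*(9*a)))+1) -> (((y*5)*((y*z)+(9*a)))+1)
Apply DISTRIBUTE at L (target: ((y*5)*((y*z)+(9*a)))): (((y*5)*((y*z)+(9*a)))+1) -> ((((y*5)*(y*z))+((y*5)*(9*a)))+1)
Apply FACTOR at L (target: (((y*5)*(y*z))+((y*5)*(9*a)))): ((((y*5)*(y*z))+((y*5)*(9*a)))+1) -> (((y*5)*((y*z)+(9*a)))+1)
Apply DISTRIBUTE at L (target: ((y*5)*((y*z)+(9*a)))): (((y*5)*((y*z)+(9*a)))+1) -> ((((y*5)*(y*z))+((y*5)*(9*a)))+1)

Answer: ((((y*5)*(y*z))+((y*5)*(9*a)))+1)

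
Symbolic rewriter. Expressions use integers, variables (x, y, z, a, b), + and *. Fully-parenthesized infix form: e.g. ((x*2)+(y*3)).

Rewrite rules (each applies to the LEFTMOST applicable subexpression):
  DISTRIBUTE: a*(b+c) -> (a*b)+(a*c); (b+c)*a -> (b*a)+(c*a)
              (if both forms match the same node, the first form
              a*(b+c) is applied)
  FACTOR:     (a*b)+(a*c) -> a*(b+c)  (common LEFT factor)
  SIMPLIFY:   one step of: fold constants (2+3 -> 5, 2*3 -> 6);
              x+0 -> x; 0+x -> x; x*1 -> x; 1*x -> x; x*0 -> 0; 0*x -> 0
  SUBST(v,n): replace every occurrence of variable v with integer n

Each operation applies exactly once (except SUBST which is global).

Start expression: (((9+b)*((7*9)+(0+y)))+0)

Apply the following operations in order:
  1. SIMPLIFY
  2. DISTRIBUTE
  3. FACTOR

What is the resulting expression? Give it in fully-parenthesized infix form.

Answer: ((9+b)*((7*9)+(0+y)))

Derivation:
Start: (((9+b)*((7*9)+(0+y)))+0)
Apply SIMPLIFY at root (target: (((9+b)*((7*9)+(0+y)))+0)): (((9+b)*((7*9)+(0+y)))+0) -> ((9+b)*((7*9)+(0+y)))
Apply DISTRIBUTE at root (target: ((9+b)*((7*9)+(0+y)))): ((9+b)*((7*9)+(0+y))) -> (((9+b)*(7*9))+((9+b)*(0+y)))
Apply FACTOR at root (target: (((9+b)*(7*9))+((9+b)*(0+y)))): (((9+b)*(7*9))+((9+b)*(0+y))) -> ((9+b)*((7*9)+(0+y)))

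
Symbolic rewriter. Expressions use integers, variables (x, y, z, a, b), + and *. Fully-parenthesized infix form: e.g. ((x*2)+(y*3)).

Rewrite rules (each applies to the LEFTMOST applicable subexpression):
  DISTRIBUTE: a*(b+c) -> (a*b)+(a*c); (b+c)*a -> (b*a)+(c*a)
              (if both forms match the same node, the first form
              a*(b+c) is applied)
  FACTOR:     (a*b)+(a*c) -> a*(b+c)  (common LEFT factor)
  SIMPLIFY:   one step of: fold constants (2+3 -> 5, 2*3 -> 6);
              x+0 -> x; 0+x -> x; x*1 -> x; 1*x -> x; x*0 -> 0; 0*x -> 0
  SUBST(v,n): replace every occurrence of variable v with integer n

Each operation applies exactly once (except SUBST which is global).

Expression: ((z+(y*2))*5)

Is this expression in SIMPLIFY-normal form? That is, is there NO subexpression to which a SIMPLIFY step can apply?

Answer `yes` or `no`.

Expression: ((z+(y*2))*5)
Scanning for simplifiable subexpressions (pre-order)...
  at root: ((z+(y*2))*5) (not simplifiable)
  at L: (z+(y*2)) (not simplifiable)
  at LR: (y*2) (not simplifiable)
Result: no simplifiable subexpression found -> normal form.

Answer: yes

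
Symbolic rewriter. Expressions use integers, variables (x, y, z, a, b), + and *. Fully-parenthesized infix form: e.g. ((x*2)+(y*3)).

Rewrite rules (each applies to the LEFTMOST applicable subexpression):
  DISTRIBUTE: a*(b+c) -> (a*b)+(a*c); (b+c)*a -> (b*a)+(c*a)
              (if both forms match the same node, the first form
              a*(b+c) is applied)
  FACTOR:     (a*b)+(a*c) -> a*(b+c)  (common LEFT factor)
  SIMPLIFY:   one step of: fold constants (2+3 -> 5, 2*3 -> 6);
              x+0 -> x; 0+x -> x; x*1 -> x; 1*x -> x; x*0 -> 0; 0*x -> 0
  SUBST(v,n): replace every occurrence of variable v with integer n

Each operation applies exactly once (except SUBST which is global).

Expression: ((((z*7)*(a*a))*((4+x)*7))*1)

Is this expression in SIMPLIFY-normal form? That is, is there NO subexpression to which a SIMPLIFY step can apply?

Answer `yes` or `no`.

Answer: no

Derivation:
Expression: ((((z*7)*(a*a))*((4+x)*7))*1)
Scanning for simplifiable subexpressions (pre-order)...
  at root: ((((z*7)*(a*a))*((4+x)*7))*1) (SIMPLIFIABLE)
  at L: (((z*7)*(a*a))*((4+x)*7)) (not simplifiable)
  at LL: ((z*7)*(a*a)) (not simplifiable)
  at LLL: (z*7) (not simplifiable)
  at LLR: (a*a) (not simplifiable)
  at LR: ((4+x)*7) (not simplifiable)
  at LRL: (4+x) (not simplifiable)
Found simplifiable subexpr at path root: ((((z*7)*(a*a))*((4+x)*7))*1)
One SIMPLIFY step would give: (((z*7)*(a*a))*((4+x)*7))
-> NOT in normal form.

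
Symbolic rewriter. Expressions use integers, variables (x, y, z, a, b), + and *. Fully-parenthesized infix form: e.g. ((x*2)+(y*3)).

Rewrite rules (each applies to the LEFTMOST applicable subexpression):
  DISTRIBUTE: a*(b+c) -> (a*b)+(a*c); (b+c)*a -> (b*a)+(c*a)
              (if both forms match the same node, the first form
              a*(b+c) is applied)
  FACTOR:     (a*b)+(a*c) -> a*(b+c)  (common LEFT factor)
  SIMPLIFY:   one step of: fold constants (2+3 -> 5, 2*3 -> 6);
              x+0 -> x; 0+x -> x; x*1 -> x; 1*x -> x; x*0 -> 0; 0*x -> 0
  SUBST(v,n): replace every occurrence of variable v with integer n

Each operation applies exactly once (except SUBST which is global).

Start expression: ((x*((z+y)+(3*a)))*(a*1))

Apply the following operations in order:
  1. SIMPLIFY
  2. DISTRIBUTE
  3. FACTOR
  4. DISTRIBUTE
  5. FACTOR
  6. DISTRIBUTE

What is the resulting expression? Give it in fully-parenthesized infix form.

Answer: (((x*(z+y))+(x*(3*a)))*a)

Derivation:
Start: ((x*((z+y)+(3*a)))*(a*1))
Apply SIMPLIFY at R (target: (a*1)): ((x*((z+y)+(3*a)))*(a*1)) -> ((x*((z+y)+(3*a)))*a)
Apply DISTRIBUTE at L (target: (x*((z+y)+(3*a)))): ((x*((z+y)+(3*a)))*a) -> (((x*(z+y))+(x*(3*a)))*a)
Apply FACTOR at L (target: ((x*(z+y))+(x*(3*a)))): (((x*(z+y))+(x*(3*a)))*a) -> ((x*((z+y)+(3*a)))*a)
Apply DISTRIBUTE at L (target: (x*((z+y)+(3*a)))): ((x*((z+y)+(3*a)))*a) -> (((x*(z+y))+(x*(3*a)))*a)
Apply FACTOR at L (target: ((x*(z+y))+(x*(3*a)))): (((x*(z+y))+(x*(3*a)))*a) -> ((x*((z+y)+(3*a)))*a)
Apply DISTRIBUTE at L (target: (x*((z+y)+(3*a)))): ((x*((z+y)+(3*a)))*a) -> (((x*(z+y))+(x*(3*a)))*a)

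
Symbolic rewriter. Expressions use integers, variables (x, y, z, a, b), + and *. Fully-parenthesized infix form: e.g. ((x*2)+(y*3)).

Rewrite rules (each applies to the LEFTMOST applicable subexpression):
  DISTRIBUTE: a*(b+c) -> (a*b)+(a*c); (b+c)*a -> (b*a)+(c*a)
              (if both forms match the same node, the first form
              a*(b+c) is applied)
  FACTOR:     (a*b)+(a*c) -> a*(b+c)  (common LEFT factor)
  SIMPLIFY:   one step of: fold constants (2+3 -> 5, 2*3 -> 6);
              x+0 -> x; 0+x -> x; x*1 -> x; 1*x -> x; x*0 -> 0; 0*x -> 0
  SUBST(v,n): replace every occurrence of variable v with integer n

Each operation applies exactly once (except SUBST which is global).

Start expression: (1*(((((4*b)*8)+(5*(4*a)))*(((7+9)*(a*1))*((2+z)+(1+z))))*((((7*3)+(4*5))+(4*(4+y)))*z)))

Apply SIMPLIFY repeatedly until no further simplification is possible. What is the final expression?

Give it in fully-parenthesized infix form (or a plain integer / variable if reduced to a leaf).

Start: (1*(((((4*b)*8)+(5*(4*a)))*(((7+9)*(a*1))*((2+z)+(1+z))))*((((7*3)+(4*5))+(4*(4+y)))*z)))
Step 1: at root: (1*(((((4*b)*8)+(5*(4*a)))*(((7+9)*(a*1))*((2+z)+(1+z))))*((((7*3)+(4*5))+(4*(4+y)))*z))) -> (((((4*b)*8)+(5*(4*a)))*(((7+9)*(a*1))*((2+z)+(1+z))))*((((7*3)+(4*5))+(4*(4+y)))*z)); overall: (1*(((((4*b)*8)+(5*(4*a)))*(((7+9)*(a*1))*((2+z)+(1+z))))*((((7*3)+(4*5))+(4*(4+y)))*z))) -> (((((4*b)*8)+(5*(4*a)))*(((7+9)*(a*1))*((2+z)+(1+z))))*((((7*3)+(4*5))+(4*(4+y)))*z))
Step 2: at LRLL: (7+9) -> 16; overall: (((((4*b)*8)+(5*(4*a)))*(((7+9)*(a*1))*((2+z)+(1+z))))*((((7*3)+(4*5))+(4*(4+y)))*z)) -> (((((4*b)*8)+(5*(4*a)))*((16*(a*1))*((2+z)+(1+z))))*((((7*3)+(4*5))+(4*(4+y)))*z))
Step 3: at LRLR: (a*1) -> a; overall: (((((4*b)*8)+(5*(4*a)))*((16*(a*1))*((2+z)+(1+z))))*((((7*3)+(4*5))+(4*(4+y)))*z)) -> (((((4*b)*8)+(5*(4*a)))*((16*a)*((2+z)+(1+z))))*((((7*3)+(4*5))+(4*(4+y)))*z))
Step 4: at RLLL: (7*3) -> 21; overall: (((((4*b)*8)+(5*(4*a)))*((16*a)*((2+z)+(1+z))))*((((7*3)+(4*5))+(4*(4+y)))*z)) -> (((((4*b)*8)+(5*(4*a)))*((16*a)*((2+z)+(1+z))))*(((21+(4*5))+(4*(4+y)))*z))
Step 5: at RLLR: (4*5) -> 20; overall: (((((4*b)*8)+(5*(4*a)))*((16*a)*((2+z)+(1+z))))*(((21+(4*5))+(4*(4+y)))*z)) -> (((((4*b)*8)+(5*(4*a)))*((16*a)*((2+z)+(1+z))))*(((21+20)+(4*(4+y)))*z))
Step 6: at RLL: (21+20) -> 41; overall: (((((4*b)*8)+(5*(4*a)))*((16*a)*((2+z)+(1+z))))*(((21+20)+(4*(4+y)))*z)) -> (((((4*b)*8)+(5*(4*a)))*((16*a)*((2+z)+(1+z))))*((41+(4*(4+y)))*z))
Fixed point: (((((4*b)*8)+(5*(4*a)))*((16*a)*((2+z)+(1+z))))*((41+(4*(4+y)))*z))

Answer: (((((4*b)*8)+(5*(4*a)))*((16*a)*((2+z)+(1+z))))*((41+(4*(4+y)))*z))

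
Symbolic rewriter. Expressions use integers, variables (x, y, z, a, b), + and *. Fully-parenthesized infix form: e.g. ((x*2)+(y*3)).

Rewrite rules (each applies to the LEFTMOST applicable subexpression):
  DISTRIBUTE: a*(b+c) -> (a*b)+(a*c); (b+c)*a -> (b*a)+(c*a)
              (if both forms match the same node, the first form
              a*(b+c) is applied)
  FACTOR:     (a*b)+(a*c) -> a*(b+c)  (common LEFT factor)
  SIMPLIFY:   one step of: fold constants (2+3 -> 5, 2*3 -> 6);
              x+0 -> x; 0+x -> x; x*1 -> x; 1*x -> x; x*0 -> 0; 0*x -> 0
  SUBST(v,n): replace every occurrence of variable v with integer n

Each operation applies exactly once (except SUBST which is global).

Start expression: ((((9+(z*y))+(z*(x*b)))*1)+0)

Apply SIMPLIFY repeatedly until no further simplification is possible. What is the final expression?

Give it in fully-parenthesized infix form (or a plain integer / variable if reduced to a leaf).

Start: ((((9+(z*y))+(z*(x*b)))*1)+0)
Step 1: at root: ((((9+(z*y))+(z*(x*b)))*1)+0) -> (((9+(z*y))+(z*(x*b)))*1); overall: ((((9+(z*y))+(z*(x*b)))*1)+0) -> (((9+(z*y))+(z*(x*b)))*1)
Step 2: at root: (((9+(z*y))+(z*(x*b)))*1) -> ((9+(z*y))+(z*(x*b))); overall: (((9+(z*y))+(z*(x*b)))*1) -> ((9+(z*y))+(z*(x*b)))
Fixed point: ((9+(z*y))+(z*(x*b)))

Answer: ((9+(z*y))+(z*(x*b)))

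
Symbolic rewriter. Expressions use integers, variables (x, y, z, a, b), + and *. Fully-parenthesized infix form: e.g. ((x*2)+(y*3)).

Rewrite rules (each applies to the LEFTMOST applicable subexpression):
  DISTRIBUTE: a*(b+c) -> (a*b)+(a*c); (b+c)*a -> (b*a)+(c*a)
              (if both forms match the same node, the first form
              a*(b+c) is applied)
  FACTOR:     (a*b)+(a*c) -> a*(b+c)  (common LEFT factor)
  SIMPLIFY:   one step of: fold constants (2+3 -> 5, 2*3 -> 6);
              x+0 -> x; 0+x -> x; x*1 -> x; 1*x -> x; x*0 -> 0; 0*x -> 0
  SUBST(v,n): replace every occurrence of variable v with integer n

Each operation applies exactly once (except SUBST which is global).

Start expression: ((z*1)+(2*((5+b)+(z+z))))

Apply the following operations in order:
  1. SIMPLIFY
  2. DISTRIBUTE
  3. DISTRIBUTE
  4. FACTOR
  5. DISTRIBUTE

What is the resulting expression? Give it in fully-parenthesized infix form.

Answer: (z+(((2*5)+(2*b))+(2*(z+z))))

Derivation:
Start: ((z*1)+(2*((5+b)+(z+z))))
Apply SIMPLIFY at L (target: (z*1)): ((z*1)+(2*((5+b)+(z+z)))) -> (z+(2*((5+b)+(z+z))))
Apply DISTRIBUTE at R (target: (2*((5+b)+(z+z)))): (z+(2*((5+b)+(z+z)))) -> (z+((2*(5+b))+(2*(z+z))))
Apply DISTRIBUTE at RL (target: (2*(5+b))): (z+((2*(5+b))+(2*(z+z)))) -> (z+(((2*5)+(2*b))+(2*(z+z))))
Apply FACTOR at RL (target: ((2*5)+(2*b))): (z+(((2*5)+(2*b))+(2*(z+z)))) -> (z+((2*(5+b))+(2*(z+z))))
Apply DISTRIBUTE at RL (target: (2*(5+b))): (z+((2*(5+b))+(2*(z+z)))) -> (z+(((2*5)+(2*b))+(2*(z+z))))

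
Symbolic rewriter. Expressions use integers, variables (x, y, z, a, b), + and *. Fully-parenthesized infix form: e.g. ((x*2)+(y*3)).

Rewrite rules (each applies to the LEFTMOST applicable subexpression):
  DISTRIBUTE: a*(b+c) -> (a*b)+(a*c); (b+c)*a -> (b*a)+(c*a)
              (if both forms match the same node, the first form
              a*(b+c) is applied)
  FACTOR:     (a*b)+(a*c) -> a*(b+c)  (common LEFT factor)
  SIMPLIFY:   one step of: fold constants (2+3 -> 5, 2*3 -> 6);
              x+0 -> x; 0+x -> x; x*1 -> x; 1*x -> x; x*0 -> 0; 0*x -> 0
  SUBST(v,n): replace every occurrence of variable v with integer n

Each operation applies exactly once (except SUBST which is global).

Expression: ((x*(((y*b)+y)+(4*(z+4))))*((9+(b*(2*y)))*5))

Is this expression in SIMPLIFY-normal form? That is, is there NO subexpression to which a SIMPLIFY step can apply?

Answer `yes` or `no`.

Answer: yes

Derivation:
Expression: ((x*(((y*b)+y)+(4*(z+4))))*((9+(b*(2*y)))*5))
Scanning for simplifiable subexpressions (pre-order)...
  at root: ((x*(((y*b)+y)+(4*(z+4))))*((9+(b*(2*y)))*5)) (not simplifiable)
  at L: (x*(((y*b)+y)+(4*(z+4)))) (not simplifiable)
  at LR: (((y*b)+y)+(4*(z+4))) (not simplifiable)
  at LRL: ((y*b)+y) (not simplifiable)
  at LRLL: (y*b) (not simplifiable)
  at LRR: (4*(z+4)) (not simplifiable)
  at LRRR: (z+4) (not simplifiable)
  at R: ((9+(b*(2*y)))*5) (not simplifiable)
  at RL: (9+(b*(2*y))) (not simplifiable)
  at RLR: (b*(2*y)) (not simplifiable)
  at RLRR: (2*y) (not simplifiable)
Result: no simplifiable subexpression found -> normal form.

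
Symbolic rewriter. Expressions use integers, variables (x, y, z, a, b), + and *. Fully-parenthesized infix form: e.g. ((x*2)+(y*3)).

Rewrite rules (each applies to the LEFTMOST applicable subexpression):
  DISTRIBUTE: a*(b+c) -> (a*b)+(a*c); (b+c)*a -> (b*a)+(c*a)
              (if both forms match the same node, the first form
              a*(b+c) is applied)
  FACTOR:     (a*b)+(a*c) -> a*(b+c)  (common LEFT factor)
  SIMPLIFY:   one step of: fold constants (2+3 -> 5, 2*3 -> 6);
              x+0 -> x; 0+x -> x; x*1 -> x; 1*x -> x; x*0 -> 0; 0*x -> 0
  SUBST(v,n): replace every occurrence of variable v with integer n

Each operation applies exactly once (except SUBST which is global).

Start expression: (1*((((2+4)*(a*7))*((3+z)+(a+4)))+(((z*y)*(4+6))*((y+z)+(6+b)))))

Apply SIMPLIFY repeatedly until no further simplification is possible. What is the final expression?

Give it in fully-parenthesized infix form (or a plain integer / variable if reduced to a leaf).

Start: (1*((((2+4)*(a*7))*((3+z)+(a+4)))+(((z*y)*(4+6))*((y+z)+(6+b)))))
Step 1: at root: (1*((((2+4)*(a*7))*((3+z)+(a+4)))+(((z*y)*(4+6))*((y+z)+(6+b))))) -> ((((2+4)*(a*7))*((3+z)+(a+4)))+(((z*y)*(4+6))*((y+z)+(6+b)))); overall: (1*((((2+4)*(a*7))*((3+z)+(a+4)))+(((z*y)*(4+6))*((y+z)+(6+b))))) -> ((((2+4)*(a*7))*((3+z)+(a+4)))+(((z*y)*(4+6))*((y+z)+(6+b))))
Step 2: at LLL: (2+4) -> 6; overall: ((((2+4)*(a*7))*((3+z)+(a+4)))+(((z*y)*(4+6))*((y+z)+(6+b)))) -> (((6*(a*7))*((3+z)+(a+4)))+(((z*y)*(4+6))*((y+z)+(6+b))))
Step 3: at RLR: (4+6) -> 10; overall: (((6*(a*7))*((3+z)+(a+4)))+(((z*y)*(4+6))*((y+z)+(6+b)))) -> (((6*(a*7))*((3+z)+(a+4)))+(((z*y)*10)*((y+z)+(6+b))))
Fixed point: (((6*(a*7))*((3+z)+(a+4)))+(((z*y)*10)*((y+z)+(6+b))))

Answer: (((6*(a*7))*((3+z)+(a+4)))+(((z*y)*10)*((y+z)+(6+b))))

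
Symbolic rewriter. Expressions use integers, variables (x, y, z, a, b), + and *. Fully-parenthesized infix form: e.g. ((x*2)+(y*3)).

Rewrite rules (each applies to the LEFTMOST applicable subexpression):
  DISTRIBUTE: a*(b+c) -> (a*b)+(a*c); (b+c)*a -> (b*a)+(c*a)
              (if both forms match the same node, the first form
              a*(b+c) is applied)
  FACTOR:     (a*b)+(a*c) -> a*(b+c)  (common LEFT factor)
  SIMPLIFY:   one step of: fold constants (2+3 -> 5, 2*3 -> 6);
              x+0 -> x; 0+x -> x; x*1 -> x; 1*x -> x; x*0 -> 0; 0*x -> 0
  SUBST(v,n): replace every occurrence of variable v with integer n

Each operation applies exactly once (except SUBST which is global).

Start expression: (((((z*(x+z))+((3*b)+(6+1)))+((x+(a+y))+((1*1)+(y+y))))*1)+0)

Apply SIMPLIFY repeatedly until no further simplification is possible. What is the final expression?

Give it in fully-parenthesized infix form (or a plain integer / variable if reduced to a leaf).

Answer: (((z*(x+z))+((3*b)+7))+((x+(a+y))+(1+(y+y))))

Derivation:
Start: (((((z*(x+z))+((3*b)+(6+1)))+((x+(a+y))+((1*1)+(y+y))))*1)+0)
Step 1: at root: (((((z*(x+z))+((3*b)+(6+1)))+((x+(a+y))+((1*1)+(y+y))))*1)+0) -> ((((z*(x+z))+((3*b)+(6+1)))+((x+(a+y))+((1*1)+(y+y))))*1); overall: (((((z*(x+z))+((3*b)+(6+1)))+((x+(a+y))+((1*1)+(y+y))))*1)+0) -> ((((z*(x+z))+((3*b)+(6+1)))+((x+(a+y))+((1*1)+(y+y))))*1)
Step 2: at root: ((((z*(x+z))+((3*b)+(6+1)))+((x+(a+y))+((1*1)+(y+y))))*1) -> (((z*(x+z))+((3*b)+(6+1)))+((x+(a+y))+((1*1)+(y+y)))); overall: ((((z*(x+z))+((3*b)+(6+1)))+((x+(a+y))+((1*1)+(y+y))))*1) -> (((z*(x+z))+((3*b)+(6+1)))+((x+(a+y))+((1*1)+(y+y))))
Step 3: at LRR: (6+1) -> 7; overall: (((z*(x+z))+((3*b)+(6+1)))+((x+(a+y))+((1*1)+(y+y)))) -> (((z*(x+z))+((3*b)+7))+((x+(a+y))+((1*1)+(y+y))))
Step 4: at RRL: (1*1) -> 1; overall: (((z*(x+z))+((3*b)+7))+((x+(a+y))+((1*1)+(y+y)))) -> (((z*(x+z))+((3*b)+7))+((x+(a+y))+(1+(y+y))))
Fixed point: (((z*(x+z))+((3*b)+7))+((x+(a+y))+(1+(y+y))))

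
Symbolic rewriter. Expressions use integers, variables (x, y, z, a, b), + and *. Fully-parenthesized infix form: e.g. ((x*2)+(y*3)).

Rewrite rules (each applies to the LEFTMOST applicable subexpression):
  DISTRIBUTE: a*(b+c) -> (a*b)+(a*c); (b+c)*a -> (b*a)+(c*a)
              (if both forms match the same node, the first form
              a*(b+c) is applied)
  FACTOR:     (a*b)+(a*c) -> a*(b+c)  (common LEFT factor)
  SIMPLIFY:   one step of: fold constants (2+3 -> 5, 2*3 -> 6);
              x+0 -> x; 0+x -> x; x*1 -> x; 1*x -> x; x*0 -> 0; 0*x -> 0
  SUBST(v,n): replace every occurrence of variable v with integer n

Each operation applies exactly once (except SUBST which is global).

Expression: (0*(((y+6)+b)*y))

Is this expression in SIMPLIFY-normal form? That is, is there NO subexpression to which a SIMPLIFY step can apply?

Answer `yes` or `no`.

Expression: (0*(((y+6)+b)*y))
Scanning for simplifiable subexpressions (pre-order)...
  at root: (0*(((y+6)+b)*y)) (SIMPLIFIABLE)
  at R: (((y+6)+b)*y) (not simplifiable)
  at RL: ((y+6)+b) (not simplifiable)
  at RLL: (y+6) (not simplifiable)
Found simplifiable subexpr at path root: (0*(((y+6)+b)*y))
One SIMPLIFY step would give: 0
-> NOT in normal form.

Answer: no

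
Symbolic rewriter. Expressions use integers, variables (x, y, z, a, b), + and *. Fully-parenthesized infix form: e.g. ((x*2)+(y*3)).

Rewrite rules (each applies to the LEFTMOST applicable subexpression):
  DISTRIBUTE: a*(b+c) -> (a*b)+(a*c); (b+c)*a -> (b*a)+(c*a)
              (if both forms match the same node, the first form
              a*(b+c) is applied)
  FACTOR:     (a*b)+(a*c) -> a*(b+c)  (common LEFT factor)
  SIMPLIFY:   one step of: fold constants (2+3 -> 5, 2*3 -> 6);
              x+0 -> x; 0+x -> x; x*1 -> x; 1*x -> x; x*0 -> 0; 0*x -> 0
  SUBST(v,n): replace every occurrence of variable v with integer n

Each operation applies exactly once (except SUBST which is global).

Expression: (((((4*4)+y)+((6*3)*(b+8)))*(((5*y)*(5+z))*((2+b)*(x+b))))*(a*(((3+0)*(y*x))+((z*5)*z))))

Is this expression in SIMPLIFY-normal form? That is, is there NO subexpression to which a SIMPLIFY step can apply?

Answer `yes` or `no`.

Expression: (((((4*4)+y)+((6*3)*(b+8)))*(((5*y)*(5+z))*((2+b)*(x+b))))*(a*(((3+0)*(y*x))+((z*5)*z))))
Scanning for simplifiable subexpressions (pre-order)...
  at root: (((((4*4)+y)+((6*3)*(b+8)))*(((5*y)*(5+z))*((2+b)*(x+b))))*(a*(((3+0)*(y*x))+((z*5)*z)))) (not simplifiable)
  at L: ((((4*4)+y)+((6*3)*(b+8)))*(((5*y)*(5+z))*((2+b)*(x+b)))) (not simplifiable)
  at LL: (((4*4)+y)+((6*3)*(b+8))) (not simplifiable)
  at LLL: ((4*4)+y) (not simplifiable)
  at LLLL: (4*4) (SIMPLIFIABLE)
  at LLR: ((6*3)*(b+8)) (not simplifiable)
  at LLRL: (6*3) (SIMPLIFIABLE)
  at LLRR: (b+8) (not simplifiable)
  at LR: (((5*y)*(5+z))*((2+b)*(x+b))) (not simplifiable)
  at LRL: ((5*y)*(5+z)) (not simplifiable)
  at LRLL: (5*y) (not simplifiable)
  at LRLR: (5+z) (not simplifiable)
  at LRR: ((2+b)*(x+b)) (not simplifiable)
  at LRRL: (2+b) (not simplifiable)
  at LRRR: (x+b) (not simplifiable)
  at R: (a*(((3+0)*(y*x))+((z*5)*z))) (not simplifiable)
  at RR: (((3+0)*(y*x))+((z*5)*z)) (not simplifiable)
  at RRL: ((3+0)*(y*x)) (not simplifiable)
  at RRLL: (3+0) (SIMPLIFIABLE)
  at RRLR: (y*x) (not simplifiable)
  at RRR: ((z*5)*z) (not simplifiable)
  at RRRL: (z*5) (not simplifiable)
Found simplifiable subexpr at path LLLL: (4*4)
One SIMPLIFY step would give: ((((16+y)+((6*3)*(b+8)))*(((5*y)*(5+z))*((2+b)*(x+b))))*(a*(((3+0)*(y*x))+((z*5)*z))))
-> NOT in normal form.

Answer: no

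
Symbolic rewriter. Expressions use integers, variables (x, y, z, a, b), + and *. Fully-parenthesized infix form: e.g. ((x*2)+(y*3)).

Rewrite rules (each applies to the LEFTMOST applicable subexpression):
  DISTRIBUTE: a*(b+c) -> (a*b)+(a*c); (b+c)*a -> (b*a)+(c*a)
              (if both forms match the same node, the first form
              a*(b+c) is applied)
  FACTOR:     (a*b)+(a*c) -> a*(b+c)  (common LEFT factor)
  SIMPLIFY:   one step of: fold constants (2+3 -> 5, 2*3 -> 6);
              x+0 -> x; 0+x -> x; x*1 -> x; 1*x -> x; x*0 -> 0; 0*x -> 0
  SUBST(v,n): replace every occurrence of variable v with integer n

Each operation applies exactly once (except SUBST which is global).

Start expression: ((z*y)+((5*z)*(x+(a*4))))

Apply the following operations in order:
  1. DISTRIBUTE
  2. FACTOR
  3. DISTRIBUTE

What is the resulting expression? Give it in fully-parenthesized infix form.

Answer: ((z*y)+(((5*z)*x)+((5*z)*(a*4))))

Derivation:
Start: ((z*y)+((5*z)*(x+(a*4))))
Apply DISTRIBUTE at R (target: ((5*z)*(x+(a*4)))): ((z*y)+((5*z)*(x+(a*4)))) -> ((z*y)+(((5*z)*x)+((5*z)*(a*4))))
Apply FACTOR at R (target: (((5*z)*x)+((5*z)*(a*4)))): ((z*y)+(((5*z)*x)+((5*z)*(a*4)))) -> ((z*y)+((5*z)*(x+(a*4))))
Apply DISTRIBUTE at R (target: ((5*z)*(x+(a*4)))): ((z*y)+((5*z)*(x+(a*4)))) -> ((z*y)+(((5*z)*x)+((5*z)*(a*4))))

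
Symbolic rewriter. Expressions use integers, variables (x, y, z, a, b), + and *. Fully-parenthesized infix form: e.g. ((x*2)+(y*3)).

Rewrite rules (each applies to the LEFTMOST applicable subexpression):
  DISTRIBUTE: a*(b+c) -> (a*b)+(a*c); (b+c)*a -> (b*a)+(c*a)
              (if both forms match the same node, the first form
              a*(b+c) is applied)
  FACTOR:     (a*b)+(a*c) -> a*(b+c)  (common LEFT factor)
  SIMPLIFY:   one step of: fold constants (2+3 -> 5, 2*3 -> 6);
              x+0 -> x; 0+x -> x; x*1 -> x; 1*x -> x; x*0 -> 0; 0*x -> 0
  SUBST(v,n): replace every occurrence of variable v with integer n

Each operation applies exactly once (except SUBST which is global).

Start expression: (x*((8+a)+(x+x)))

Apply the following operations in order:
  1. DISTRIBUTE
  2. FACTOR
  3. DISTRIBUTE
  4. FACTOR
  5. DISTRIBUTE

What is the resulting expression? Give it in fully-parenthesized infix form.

Start: (x*((8+a)+(x+x)))
Apply DISTRIBUTE at root (target: (x*((8+a)+(x+x)))): (x*((8+a)+(x+x))) -> ((x*(8+a))+(x*(x+x)))
Apply FACTOR at root (target: ((x*(8+a))+(x*(x+x)))): ((x*(8+a))+(x*(x+x))) -> (x*((8+a)+(x+x)))
Apply DISTRIBUTE at root (target: (x*((8+a)+(x+x)))): (x*((8+a)+(x+x))) -> ((x*(8+a))+(x*(x+x)))
Apply FACTOR at root (target: ((x*(8+a))+(x*(x+x)))): ((x*(8+a))+(x*(x+x))) -> (x*((8+a)+(x+x)))
Apply DISTRIBUTE at root (target: (x*((8+a)+(x+x)))): (x*((8+a)+(x+x))) -> ((x*(8+a))+(x*(x+x)))

Answer: ((x*(8+a))+(x*(x+x)))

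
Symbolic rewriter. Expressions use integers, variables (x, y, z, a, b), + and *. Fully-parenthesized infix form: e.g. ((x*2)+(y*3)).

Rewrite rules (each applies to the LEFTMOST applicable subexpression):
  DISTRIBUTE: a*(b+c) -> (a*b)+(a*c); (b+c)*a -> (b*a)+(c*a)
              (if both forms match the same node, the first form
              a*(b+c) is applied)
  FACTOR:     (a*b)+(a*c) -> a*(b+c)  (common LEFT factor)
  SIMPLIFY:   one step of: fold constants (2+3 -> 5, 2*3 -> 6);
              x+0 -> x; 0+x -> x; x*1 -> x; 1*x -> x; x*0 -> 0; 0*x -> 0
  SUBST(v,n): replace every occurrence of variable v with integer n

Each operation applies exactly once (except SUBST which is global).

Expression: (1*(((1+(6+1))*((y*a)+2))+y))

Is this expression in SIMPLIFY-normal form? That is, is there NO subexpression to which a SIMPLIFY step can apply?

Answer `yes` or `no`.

Answer: no

Derivation:
Expression: (1*(((1+(6+1))*((y*a)+2))+y))
Scanning for simplifiable subexpressions (pre-order)...
  at root: (1*(((1+(6+1))*((y*a)+2))+y)) (SIMPLIFIABLE)
  at R: (((1+(6+1))*((y*a)+2))+y) (not simplifiable)
  at RL: ((1+(6+1))*((y*a)+2)) (not simplifiable)
  at RLL: (1+(6+1)) (not simplifiable)
  at RLLR: (6+1) (SIMPLIFIABLE)
  at RLR: ((y*a)+2) (not simplifiable)
  at RLRL: (y*a) (not simplifiable)
Found simplifiable subexpr at path root: (1*(((1+(6+1))*((y*a)+2))+y))
One SIMPLIFY step would give: (((1+(6+1))*((y*a)+2))+y)
-> NOT in normal form.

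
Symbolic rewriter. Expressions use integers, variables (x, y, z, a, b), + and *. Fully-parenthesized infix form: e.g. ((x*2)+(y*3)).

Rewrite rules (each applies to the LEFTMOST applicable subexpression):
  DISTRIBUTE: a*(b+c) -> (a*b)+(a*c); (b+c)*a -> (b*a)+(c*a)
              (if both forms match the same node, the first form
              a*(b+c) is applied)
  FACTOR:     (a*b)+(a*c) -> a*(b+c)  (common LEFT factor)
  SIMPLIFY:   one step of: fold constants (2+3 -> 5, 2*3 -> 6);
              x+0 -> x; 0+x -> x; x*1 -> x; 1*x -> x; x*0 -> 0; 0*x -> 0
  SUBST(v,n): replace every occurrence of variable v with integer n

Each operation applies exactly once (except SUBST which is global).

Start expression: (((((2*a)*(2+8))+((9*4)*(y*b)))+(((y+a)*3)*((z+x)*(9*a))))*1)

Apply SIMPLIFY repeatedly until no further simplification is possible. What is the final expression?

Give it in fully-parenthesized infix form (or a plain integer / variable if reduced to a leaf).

Answer: ((((2*a)*10)+(36*(y*b)))+(((y+a)*3)*((z+x)*(9*a))))

Derivation:
Start: (((((2*a)*(2+8))+((9*4)*(y*b)))+(((y+a)*3)*((z+x)*(9*a))))*1)
Step 1: at root: (((((2*a)*(2+8))+((9*4)*(y*b)))+(((y+a)*3)*((z+x)*(9*a))))*1) -> ((((2*a)*(2+8))+((9*4)*(y*b)))+(((y+a)*3)*((z+x)*(9*a)))); overall: (((((2*a)*(2+8))+((9*4)*(y*b)))+(((y+a)*3)*((z+x)*(9*a))))*1) -> ((((2*a)*(2+8))+((9*4)*(y*b)))+(((y+a)*3)*((z+x)*(9*a))))
Step 2: at LLR: (2+8) -> 10; overall: ((((2*a)*(2+8))+((9*4)*(y*b)))+(((y+a)*3)*((z+x)*(9*a)))) -> ((((2*a)*10)+((9*4)*(y*b)))+(((y+a)*3)*((z+x)*(9*a))))
Step 3: at LRL: (9*4) -> 36; overall: ((((2*a)*10)+((9*4)*(y*b)))+(((y+a)*3)*((z+x)*(9*a)))) -> ((((2*a)*10)+(36*(y*b)))+(((y+a)*3)*((z+x)*(9*a))))
Fixed point: ((((2*a)*10)+(36*(y*b)))+(((y+a)*3)*((z+x)*(9*a))))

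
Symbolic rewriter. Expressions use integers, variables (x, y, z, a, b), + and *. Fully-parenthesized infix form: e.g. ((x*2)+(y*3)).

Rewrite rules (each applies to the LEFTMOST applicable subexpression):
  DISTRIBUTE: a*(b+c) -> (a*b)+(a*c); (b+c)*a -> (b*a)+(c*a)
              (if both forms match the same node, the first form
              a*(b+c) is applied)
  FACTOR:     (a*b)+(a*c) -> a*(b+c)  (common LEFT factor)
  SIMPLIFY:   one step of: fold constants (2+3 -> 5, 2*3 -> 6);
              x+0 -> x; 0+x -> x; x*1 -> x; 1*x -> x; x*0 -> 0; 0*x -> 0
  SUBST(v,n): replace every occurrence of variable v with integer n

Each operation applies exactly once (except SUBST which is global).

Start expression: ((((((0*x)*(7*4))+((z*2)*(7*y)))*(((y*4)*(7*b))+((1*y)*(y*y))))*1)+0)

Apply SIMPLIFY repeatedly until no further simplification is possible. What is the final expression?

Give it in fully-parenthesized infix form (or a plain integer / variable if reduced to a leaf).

Start: ((((((0*x)*(7*4))+((z*2)*(7*y)))*(((y*4)*(7*b))+((1*y)*(y*y))))*1)+0)
Step 1: at root: ((((((0*x)*(7*4))+((z*2)*(7*y)))*(((y*4)*(7*b))+((1*y)*(y*y))))*1)+0) -> (((((0*x)*(7*4))+((z*2)*(7*y)))*(((y*4)*(7*b))+((1*y)*(y*y))))*1); overall: ((((((0*x)*(7*4))+((z*2)*(7*y)))*(((y*4)*(7*b))+((1*y)*(y*y))))*1)+0) -> (((((0*x)*(7*4))+((z*2)*(7*y)))*(((y*4)*(7*b))+((1*y)*(y*y))))*1)
Step 2: at root: (((((0*x)*(7*4))+((z*2)*(7*y)))*(((y*4)*(7*b))+((1*y)*(y*y))))*1) -> ((((0*x)*(7*4))+((z*2)*(7*y)))*(((y*4)*(7*b))+((1*y)*(y*y)))); overall: (((((0*x)*(7*4))+((z*2)*(7*y)))*(((y*4)*(7*b))+((1*y)*(y*y))))*1) -> ((((0*x)*(7*4))+((z*2)*(7*y)))*(((y*4)*(7*b))+((1*y)*(y*y))))
Step 3: at LLL: (0*x) -> 0; overall: ((((0*x)*(7*4))+((z*2)*(7*y)))*(((y*4)*(7*b))+((1*y)*(y*y)))) -> (((0*(7*4))+((z*2)*(7*y)))*(((y*4)*(7*b))+((1*y)*(y*y))))
Step 4: at LL: (0*(7*4)) -> 0; overall: (((0*(7*4))+((z*2)*(7*y)))*(((y*4)*(7*b))+((1*y)*(y*y)))) -> ((0+((z*2)*(7*y)))*(((y*4)*(7*b))+((1*y)*(y*y))))
Step 5: at L: (0+((z*2)*(7*y))) -> ((z*2)*(7*y)); overall: ((0+((z*2)*(7*y)))*(((y*4)*(7*b))+((1*y)*(y*y)))) -> (((z*2)*(7*y))*(((y*4)*(7*b))+((1*y)*(y*y))))
Step 6: at RRL: (1*y) -> y; overall: (((z*2)*(7*y))*(((y*4)*(7*b))+((1*y)*(y*y)))) -> (((z*2)*(7*y))*(((y*4)*(7*b))+(y*(y*y))))
Fixed point: (((z*2)*(7*y))*(((y*4)*(7*b))+(y*(y*y))))

Answer: (((z*2)*(7*y))*(((y*4)*(7*b))+(y*(y*y))))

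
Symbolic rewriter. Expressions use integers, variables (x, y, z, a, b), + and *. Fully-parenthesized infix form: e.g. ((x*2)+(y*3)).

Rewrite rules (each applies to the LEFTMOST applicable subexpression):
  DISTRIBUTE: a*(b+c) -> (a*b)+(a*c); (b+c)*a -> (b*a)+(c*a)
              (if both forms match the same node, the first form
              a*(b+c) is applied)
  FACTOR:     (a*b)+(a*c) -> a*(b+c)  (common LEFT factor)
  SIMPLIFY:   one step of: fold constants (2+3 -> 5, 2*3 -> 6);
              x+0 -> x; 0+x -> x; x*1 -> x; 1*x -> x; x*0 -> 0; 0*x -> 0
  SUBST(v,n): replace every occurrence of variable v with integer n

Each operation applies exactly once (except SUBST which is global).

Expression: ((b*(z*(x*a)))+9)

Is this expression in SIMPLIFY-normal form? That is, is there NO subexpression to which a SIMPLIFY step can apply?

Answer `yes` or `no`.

Expression: ((b*(z*(x*a)))+9)
Scanning for simplifiable subexpressions (pre-order)...
  at root: ((b*(z*(x*a)))+9) (not simplifiable)
  at L: (b*(z*(x*a))) (not simplifiable)
  at LR: (z*(x*a)) (not simplifiable)
  at LRR: (x*a) (not simplifiable)
Result: no simplifiable subexpression found -> normal form.

Answer: yes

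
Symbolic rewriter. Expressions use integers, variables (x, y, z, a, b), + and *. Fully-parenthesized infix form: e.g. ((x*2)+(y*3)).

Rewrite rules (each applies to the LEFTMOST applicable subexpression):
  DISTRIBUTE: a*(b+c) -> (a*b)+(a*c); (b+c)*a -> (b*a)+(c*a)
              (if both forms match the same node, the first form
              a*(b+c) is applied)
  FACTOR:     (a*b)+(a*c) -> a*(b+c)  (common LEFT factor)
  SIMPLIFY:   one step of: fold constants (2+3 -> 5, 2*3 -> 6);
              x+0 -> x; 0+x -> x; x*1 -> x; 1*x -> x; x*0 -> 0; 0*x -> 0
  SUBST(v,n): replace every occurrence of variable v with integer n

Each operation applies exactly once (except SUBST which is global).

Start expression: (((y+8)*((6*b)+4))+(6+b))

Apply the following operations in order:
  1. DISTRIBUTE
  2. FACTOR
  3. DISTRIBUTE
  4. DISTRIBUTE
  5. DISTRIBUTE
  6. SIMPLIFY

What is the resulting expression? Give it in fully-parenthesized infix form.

Answer: ((((y*(6*b))+(8*(6*b)))+((y*4)+32))+(6+b))

Derivation:
Start: (((y+8)*((6*b)+4))+(6+b))
Apply DISTRIBUTE at L (target: ((y+8)*((6*b)+4))): (((y+8)*((6*b)+4))+(6+b)) -> ((((y+8)*(6*b))+((y+8)*4))+(6+b))
Apply FACTOR at L (target: (((y+8)*(6*b))+((y+8)*4))): ((((y+8)*(6*b))+((y+8)*4))+(6+b)) -> (((y+8)*((6*b)+4))+(6+b))
Apply DISTRIBUTE at L (target: ((y+8)*((6*b)+4))): (((y+8)*((6*b)+4))+(6+b)) -> ((((y+8)*(6*b))+((y+8)*4))+(6+b))
Apply DISTRIBUTE at LL (target: ((y+8)*(6*b))): ((((y+8)*(6*b))+((y+8)*4))+(6+b)) -> ((((y*(6*b))+(8*(6*b)))+((y+8)*4))+(6+b))
Apply DISTRIBUTE at LR (target: ((y+8)*4)): ((((y*(6*b))+(8*(6*b)))+((y+8)*4))+(6+b)) -> ((((y*(6*b))+(8*(6*b)))+((y*4)+(8*4)))+(6+b))
Apply SIMPLIFY at LRR (target: (8*4)): ((((y*(6*b))+(8*(6*b)))+((y*4)+(8*4)))+(6+b)) -> ((((y*(6*b))+(8*(6*b)))+((y*4)+32))+(6+b))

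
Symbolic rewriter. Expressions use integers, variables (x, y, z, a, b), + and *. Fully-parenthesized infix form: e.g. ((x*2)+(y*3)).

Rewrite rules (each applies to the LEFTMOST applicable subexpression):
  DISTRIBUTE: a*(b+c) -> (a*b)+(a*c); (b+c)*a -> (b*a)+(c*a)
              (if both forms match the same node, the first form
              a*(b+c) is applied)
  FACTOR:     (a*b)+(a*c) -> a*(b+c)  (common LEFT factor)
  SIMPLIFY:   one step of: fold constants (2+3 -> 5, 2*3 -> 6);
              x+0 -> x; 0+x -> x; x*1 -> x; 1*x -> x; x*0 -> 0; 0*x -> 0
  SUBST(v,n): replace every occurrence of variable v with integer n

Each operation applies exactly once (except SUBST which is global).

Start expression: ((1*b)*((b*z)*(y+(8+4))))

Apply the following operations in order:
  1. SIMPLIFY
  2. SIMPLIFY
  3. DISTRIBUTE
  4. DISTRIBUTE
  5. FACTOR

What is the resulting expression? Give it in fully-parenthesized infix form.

Start: ((1*b)*((b*z)*(y+(8+4))))
Apply SIMPLIFY at L (target: (1*b)): ((1*b)*((b*z)*(y+(8+4)))) -> (b*((b*z)*(y+(8+4))))
Apply SIMPLIFY at RRR (target: (8+4)): (b*((b*z)*(y+(8+4)))) -> (b*((b*z)*(y+12)))
Apply DISTRIBUTE at R (target: ((b*z)*(y+12))): (b*((b*z)*(y+12))) -> (b*(((b*z)*y)+((b*z)*12)))
Apply DISTRIBUTE at root (target: (b*(((b*z)*y)+((b*z)*12)))): (b*(((b*z)*y)+((b*z)*12))) -> ((b*((b*z)*y))+(b*((b*z)*12)))
Apply FACTOR at root (target: ((b*((b*z)*y))+(b*((b*z)*12)))): ((b*((b*z)*y))+(b*((b*z)*12))) -> (b*(((b*z)*y)+((b*z)*12)))

Answer: (b*(((b*z)*y)+((b*z)*12)))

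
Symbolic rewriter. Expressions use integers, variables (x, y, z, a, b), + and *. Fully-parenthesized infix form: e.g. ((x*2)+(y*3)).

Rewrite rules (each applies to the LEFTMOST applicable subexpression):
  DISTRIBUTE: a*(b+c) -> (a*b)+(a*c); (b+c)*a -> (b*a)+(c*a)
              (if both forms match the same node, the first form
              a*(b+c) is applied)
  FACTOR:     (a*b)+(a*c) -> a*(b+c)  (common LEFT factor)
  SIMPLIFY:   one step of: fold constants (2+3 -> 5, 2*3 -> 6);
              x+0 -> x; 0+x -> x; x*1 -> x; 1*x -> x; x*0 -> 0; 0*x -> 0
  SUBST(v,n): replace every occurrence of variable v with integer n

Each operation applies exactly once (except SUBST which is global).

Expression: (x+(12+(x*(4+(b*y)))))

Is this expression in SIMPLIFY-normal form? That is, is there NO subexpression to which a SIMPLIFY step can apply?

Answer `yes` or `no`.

Expression: (x+(12+(x*(4+(b*y)))))
Scanning for simplifiable subexpressions (pre-order)...
  at root: (x+(12+(x*(4+(b*y))))) (not simplifiable)
  at R: (12+(x*(4+(b*y)))) (not simplifiable)
  at RR: (x*(4+(b*y))) (not simplifiable)
  at RRR: (4+(b*y)) (not simplifiable)
  at RRRR: (b*y) (not simplifiable)
Result: no simplifiable subexpression found -> normal form.

Answer: yes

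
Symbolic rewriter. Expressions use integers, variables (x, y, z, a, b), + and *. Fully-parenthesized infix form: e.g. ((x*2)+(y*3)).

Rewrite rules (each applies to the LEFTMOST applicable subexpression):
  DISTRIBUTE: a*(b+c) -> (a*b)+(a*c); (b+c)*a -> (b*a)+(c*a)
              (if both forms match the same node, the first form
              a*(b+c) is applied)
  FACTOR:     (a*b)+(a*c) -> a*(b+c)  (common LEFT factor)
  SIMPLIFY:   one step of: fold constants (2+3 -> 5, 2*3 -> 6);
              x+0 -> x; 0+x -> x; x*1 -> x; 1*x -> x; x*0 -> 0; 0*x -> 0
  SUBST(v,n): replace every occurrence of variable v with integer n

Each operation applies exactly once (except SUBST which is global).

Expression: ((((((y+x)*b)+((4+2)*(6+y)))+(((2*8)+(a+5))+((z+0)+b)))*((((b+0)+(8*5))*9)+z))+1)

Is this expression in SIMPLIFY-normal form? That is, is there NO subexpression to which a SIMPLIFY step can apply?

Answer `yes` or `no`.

Expression: ((((((y+x)*b)+((4+2)*(6+y)))+(((2*8)+(a+5))+((z+0)+b)))*((((b+0)+(8*5))*9)+z))+1)
Scanning for simplifiable subexpressions (pre-order)...
  at root: ((((((y+x)*b)+((4+2)*(6+y)))+(((2*8)+(a+5))+((z+0)+b)))*((((b+0)+(8*5))*9)+z))+1) (not simplifiable)
  at L: (((((y+x)*b)+((4+2)*(6+y)))+(((2*8)+(a+5))+((z+0)+b)))*((((b+0)+(8*5))*9)+z)) (not simplifiable)
  at LL: ((((y+x)*b)+((4+2)*(6+y)))+(((2*8)+(a+5))+((z+0)+b))) (not simplifiable)
  at LLL: (((y+x)*b)+((4+2)*(6+y))) (not simplifiable)
  at LLLL: ((y+x)*b) (not simplifiable)
  at LLLLL: (y+x) (not simplifiable)
  at LLLR: ((4+2)*(6+y)) (not simplifiable)
  at LLLRL: (4+2) (SIMPLIFIABLE)
  at LLLRR: (6+y) (not simplifiable)
  at LLR: (((2*8)+(a+5))+((z+0)+b)) (not simplifiable)
  at LLRL: ((2*8)+(a+5)) (not simplifiable)
  at LLRLL: (2*8) (SIMPLIFIABLE)
  at LLRLR: (a+5) (not simplifiable)
  at LLRR: ((z+0)+b) (not simplifiable)
  at LLRRL: (z+0) (SIMPLIFIABLE)
  at LR: ((((b+0)+(8*5))*9)+z) (not simplifiable)
  at LRL: (((b+0)+(8*5))*9) (not simplifiable)
  at LRLL: ((b+0)+(8*5)) (not simplifiable)
  at LRLLL: (b+0) (SIMPLIFIABLE)
  at LRLLR: (8*5) (SIMPLIFIABLE)
Found simplifiable subexpr at path LLLRL: (4+2)
One SIMPLIFY step would give: ((((((y+x)*b)+(6*(6+y)))+(((2*8)+(a+5))+((z+0)+b)))*((((b+0)+(8*5))*9)+z))+1)
-> NOT in normal form.

Answer: no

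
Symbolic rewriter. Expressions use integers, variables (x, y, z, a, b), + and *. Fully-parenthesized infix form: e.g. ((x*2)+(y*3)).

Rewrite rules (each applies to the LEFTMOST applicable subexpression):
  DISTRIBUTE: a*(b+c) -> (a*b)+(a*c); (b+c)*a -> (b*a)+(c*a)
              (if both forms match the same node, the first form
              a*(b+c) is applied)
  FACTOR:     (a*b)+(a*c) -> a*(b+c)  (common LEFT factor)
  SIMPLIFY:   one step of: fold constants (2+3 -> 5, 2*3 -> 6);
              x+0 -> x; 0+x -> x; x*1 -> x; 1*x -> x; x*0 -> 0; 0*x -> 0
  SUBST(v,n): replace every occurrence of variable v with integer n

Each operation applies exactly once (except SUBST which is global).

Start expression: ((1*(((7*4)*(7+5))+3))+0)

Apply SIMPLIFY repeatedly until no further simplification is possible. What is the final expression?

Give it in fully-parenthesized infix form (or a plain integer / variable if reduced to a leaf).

Start: ((1*(((7*4)*(7+5))+3))+0)
Step 1: at root: ((1*(((7*4)*(7+5))+3))+0) -> (1*(((7*4)*(7+5))+3)); overall: ((1*(((7*4)*(7+5))+3))+0) -> (1*(((7*4)*(7+5))+3))
Step 2: at root: (1*(((7*4)*(7+5))+3)) -> (((7*4)*(7+5))+3); overall: (1*(((7*4)*(7+5))+3)) -> (((7*4)*(7+5))+3)
Step 3: at LL: (7*4) -> 28; overall: (((7*4)*(7+5))+3) -> ((28*(7+5))+3)
Step 4: at LR: (7+5) -> 12; overall: ((28*(7+5))+3) -> ((28*12)+3)
Step 5: at L: (28*12) -> 336; overall: ((28*12)+3) -> (336+3)
Step 6: at root: (336+3) -> 339; overall: (336+3) -> 339
Fixed point: 339

Answer: 339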